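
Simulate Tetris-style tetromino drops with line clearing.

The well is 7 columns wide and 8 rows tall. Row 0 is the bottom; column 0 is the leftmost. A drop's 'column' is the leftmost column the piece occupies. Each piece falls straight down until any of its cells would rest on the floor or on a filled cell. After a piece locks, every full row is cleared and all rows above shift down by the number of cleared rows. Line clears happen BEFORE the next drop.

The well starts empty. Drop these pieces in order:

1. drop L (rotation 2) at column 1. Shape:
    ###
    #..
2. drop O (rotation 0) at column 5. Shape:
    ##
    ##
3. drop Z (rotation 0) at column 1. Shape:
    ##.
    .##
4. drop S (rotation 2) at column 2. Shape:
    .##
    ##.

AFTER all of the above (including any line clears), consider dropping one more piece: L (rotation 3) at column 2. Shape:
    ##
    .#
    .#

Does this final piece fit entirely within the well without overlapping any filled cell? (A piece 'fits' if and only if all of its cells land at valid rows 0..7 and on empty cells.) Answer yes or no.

Answer: no

Derivation:
Drop 1: L rot2 at col 1 lands with bottom-row=0; cleared 0 line(s) (total 0); column heights now [0 2 2 2 0 0 0], max=2
Drop 2: O rot0 at col 5 lands with bottom-row=0; cleared 0 line(s) (total 0); column heights now [0 2 2 2 0 2 2], max=2
Drop 3: Z rot0 at col 1 lands with bottom-row=2; cleared 0 line(s) (total 0); column heights now [0 4 4 3 0 2 2], max=4
Drop 4: S rot2 at col 2 lands with bottom-row=4; cleared 0 line(s) (total 0); column heights now [0 4 5 6 6 2 2], max=6
Test piece L rot3 at col 2 (width 2): heights before test = [0 4 5 6 6 2 2]; fits = False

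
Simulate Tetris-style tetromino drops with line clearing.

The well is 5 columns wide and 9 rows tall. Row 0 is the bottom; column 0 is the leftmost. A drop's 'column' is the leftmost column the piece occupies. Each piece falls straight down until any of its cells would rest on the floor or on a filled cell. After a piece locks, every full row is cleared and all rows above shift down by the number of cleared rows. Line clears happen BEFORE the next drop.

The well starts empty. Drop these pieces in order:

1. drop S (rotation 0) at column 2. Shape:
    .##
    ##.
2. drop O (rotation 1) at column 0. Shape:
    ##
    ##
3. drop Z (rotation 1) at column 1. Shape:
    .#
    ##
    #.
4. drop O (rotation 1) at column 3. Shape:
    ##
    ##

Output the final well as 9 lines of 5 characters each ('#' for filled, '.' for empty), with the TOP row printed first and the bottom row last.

Drop 1: S rot0 at col 2 lands with bottom-row=0; cleared 0 line(s) (total 0); column heights now [0 0 1 2 2], max=2
Drop 2: O rot1 at col 0 lands with bottom-row=0; cleared 0 line(s) (total 0); column heights now [2 2 1 2 2], max=2
Drop 3: Z rot1 at col 1 lands with bottom-row=2; cleared 0 line(s) (total 0); column heights now [2 4 5 2 2], max=5
Drop 4: O rot1 at col 3 lands with bottom-row=2; cleared 0 line(s) (total 0); column heights now [2 4 5 4 4], max=5

Answer: .....
.....
.....
.....
..#..
.####
.#.##
##.##
####.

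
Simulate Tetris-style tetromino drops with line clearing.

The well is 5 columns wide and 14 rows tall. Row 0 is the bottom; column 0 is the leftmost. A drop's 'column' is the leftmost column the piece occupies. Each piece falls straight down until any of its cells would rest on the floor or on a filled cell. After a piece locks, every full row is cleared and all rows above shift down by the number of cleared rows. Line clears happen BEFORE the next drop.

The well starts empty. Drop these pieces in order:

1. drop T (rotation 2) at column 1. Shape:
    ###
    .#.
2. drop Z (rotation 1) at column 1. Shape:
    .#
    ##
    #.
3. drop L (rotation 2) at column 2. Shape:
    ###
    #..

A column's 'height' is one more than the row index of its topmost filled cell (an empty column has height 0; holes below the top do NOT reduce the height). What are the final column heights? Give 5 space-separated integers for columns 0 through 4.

Answer: 0 4 7 7 7

Derivation:
Drop 1: T rot2 at col 1 lands with bottom-row=0; cleared 0 line(s) (total 0); column heights now [0 2 2 2 0], max=2
Drop 2: Z rot1 at col 1 lands with bottom-row=2; cleared 0 line(s) (total 0); column heights now [0 4 5 2 0], max=5
Drop 3: L rot2 at col 2 lands with bottom-row=5; cleared 0 line(s) (total 0); column heights now [0 4 7 7 7], max=7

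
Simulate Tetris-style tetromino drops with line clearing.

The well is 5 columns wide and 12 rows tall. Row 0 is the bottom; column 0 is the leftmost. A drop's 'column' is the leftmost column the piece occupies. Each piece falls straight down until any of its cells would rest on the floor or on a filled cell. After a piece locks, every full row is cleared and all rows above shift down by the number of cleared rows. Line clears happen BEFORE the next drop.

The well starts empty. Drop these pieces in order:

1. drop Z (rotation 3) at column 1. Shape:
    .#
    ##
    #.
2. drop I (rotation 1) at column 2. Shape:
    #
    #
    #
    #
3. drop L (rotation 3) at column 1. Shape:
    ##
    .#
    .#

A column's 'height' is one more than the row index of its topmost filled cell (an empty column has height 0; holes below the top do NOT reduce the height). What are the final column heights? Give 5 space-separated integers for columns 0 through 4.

Drop 1: Z rot3 at col 1 lands with bottom-row=0; cleared 0 line(s) (total 0); column heights now [0 2 3 0 0], max=3
Drop 2: I rot1 at col 2 lands with bottom-row=3; cleared 0 line(s) (total 0); column heights now [0 2 7 0 0], max=7
Drop 3: L rot3 at col 1 lands with bottom-row=7; cleared 0 line(s) (total 0); column heights now [0 10 10 0 0], max=10

Answer: 0 10 10 0 0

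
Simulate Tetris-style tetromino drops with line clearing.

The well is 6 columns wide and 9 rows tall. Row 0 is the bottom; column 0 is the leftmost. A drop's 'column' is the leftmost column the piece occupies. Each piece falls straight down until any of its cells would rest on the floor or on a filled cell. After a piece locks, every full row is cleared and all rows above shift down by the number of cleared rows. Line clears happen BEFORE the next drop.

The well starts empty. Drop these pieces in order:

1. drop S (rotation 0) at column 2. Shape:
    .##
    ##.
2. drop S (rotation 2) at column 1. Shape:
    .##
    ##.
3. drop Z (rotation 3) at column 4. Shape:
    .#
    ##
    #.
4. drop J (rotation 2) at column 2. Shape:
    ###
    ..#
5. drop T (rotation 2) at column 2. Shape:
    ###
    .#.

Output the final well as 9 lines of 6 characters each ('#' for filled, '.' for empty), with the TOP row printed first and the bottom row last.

Drop 1: S rot0 at col 2 lands with bottom-row=0; cleared 0 line(s) (total 0); column heights now [0 0 1 2 2 0], max=2
Drop 2: S rot2 at col 1 lands with bottom-row=1; cleared 0 line(s) (total 0); column heights now [0 2 3 3 2 0], max=3
Drop 3: Z rot3 at col 4 lands with bottom-row=2; cleared 0 line(s) (total 0); column heights now [0 2 3 3 4 5], max=5
Drop 4: J rot2 at col 2 lands with bottom-row=4; cleared 0 line(s) (total 0); column heights now [0 2 6 6 6 5], max=6
Drop 5: T rot2 at col 2 lands with bottom-row=6; cleared 0 line(s) (total 0); column heights now [0 2 8 8 8 5], max=8

Answer: ......
..###.
...#..
..###.
....##
....##
..###.
.####.
..##..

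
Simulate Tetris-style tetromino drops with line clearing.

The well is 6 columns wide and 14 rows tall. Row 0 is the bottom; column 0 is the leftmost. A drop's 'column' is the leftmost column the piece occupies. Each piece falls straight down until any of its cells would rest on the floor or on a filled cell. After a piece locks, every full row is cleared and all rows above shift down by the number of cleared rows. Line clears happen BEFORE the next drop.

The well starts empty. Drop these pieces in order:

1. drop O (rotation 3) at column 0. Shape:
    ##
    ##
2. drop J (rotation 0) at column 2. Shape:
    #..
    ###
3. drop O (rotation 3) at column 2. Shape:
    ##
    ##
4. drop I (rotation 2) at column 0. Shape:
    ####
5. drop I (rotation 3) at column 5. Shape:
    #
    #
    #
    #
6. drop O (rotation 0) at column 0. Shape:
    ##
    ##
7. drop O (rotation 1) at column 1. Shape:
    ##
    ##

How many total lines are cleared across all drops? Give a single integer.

Answer: 1

Derivation:
Drop 1: O rot3 at col 0 lands with bottom-row=0; cleared 0 line(s) (total 0); column heights now [2 2 0 0 0 0], max=2
Drop 2: J rot0 at col 2 lands with bottom-row=0; cleared 0 line(s) (total 0); column heights now [2 2 2 1 1 0], max=2
Drop 3: O rot3 at col 2 lands with bottom-row=2; cleared 0 line(s) (total 0); column heights now [2 2 4 4 1 0], max=4
Drop 4: I rot2 at col 0 lands with bottom-row=4; cleared 0 line(s) (total 0); column heights now [5 5 5 5 1 0], max=5
Drop 5: I rot3 at col 5 lands with bottom-row=0; cleared 1 line(s) (total 1); column heights now [4 4 4 4 0 3], max=4
Drop 6: O rot0 at col 0 lands with bottom-row=4; cleared 0 line(s) (total 1); column heights now [6 6 4 4 0 3], max=6
Drop 7: O rot1 at col 1 lands with bottom-row=6; cleared 0 line(s) (total 1); column heights now [6 8 8 4 0 3], max=8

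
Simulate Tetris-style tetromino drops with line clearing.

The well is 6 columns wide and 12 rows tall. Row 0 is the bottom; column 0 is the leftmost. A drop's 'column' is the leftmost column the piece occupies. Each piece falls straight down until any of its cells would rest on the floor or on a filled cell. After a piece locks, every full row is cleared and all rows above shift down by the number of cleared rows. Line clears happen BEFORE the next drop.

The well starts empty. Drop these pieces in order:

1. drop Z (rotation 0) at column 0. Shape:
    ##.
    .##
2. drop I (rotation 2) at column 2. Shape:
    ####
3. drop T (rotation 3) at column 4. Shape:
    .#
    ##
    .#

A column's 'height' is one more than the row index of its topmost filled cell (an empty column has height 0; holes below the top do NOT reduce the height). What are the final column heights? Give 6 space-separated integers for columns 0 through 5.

Drop 1: Z rot0 at col 0 lands with bottom-row=0; cleared 0 line(s) (total 0); column heights now [2 2 1 0 0 0], max=2
Drop 2: I rot2 at col 2 lands with bottom-row=1; cleared 1 line(s) (total 1); column heights now [0 1 1 0 0 0], max=1
Drop 3: T rot3 at col 4 lands with bottom-row=0; cleared 0 line(s) (total 1); column heights now [0 1 1 0 2 3], max=3

Answer: 0 1 1 0 2 3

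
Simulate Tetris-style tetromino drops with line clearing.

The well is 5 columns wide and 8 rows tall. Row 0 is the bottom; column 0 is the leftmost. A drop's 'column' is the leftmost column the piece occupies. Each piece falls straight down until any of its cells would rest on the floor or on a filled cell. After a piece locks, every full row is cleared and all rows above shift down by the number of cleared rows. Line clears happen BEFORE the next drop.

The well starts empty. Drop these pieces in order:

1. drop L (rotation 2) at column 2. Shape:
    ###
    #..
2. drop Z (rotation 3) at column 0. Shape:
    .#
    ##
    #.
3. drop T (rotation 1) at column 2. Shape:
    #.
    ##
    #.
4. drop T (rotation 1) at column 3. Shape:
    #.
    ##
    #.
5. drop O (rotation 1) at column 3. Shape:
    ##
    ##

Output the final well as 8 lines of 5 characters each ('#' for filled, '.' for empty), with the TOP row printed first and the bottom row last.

Drop 1: L rot2 at col 2 lands with bottom-row=0; cleared 0 line(s) (total 0); column heights now [0 0 2 2 2], max=2
Drop 2: Z rot3 at col 0 lands with bottom-row=0; cleared 1 line(s) (total 1); column heights now [1 2 1 0 0], max=2
Drop 3: T rot1 at col 2 lands with bottom-row=1; cleared 0 line(s) (total 1); column heights now [1 2 4 3 0], max=4
Drop 4: T rot1 at col 3 lands with bottom-row=3; cleared 0 line(s) (total 1); column heights now [1 2 4 6 5], max=6
Drop 5: O rot1 at col 3 lands with bottom-row=6; cleared 0 line(s) (total 1); column heights now [1 2 4 8 8], max=8

Answer: ...##
...##
...#.
...##
..##.
..##.
.##..
#.#..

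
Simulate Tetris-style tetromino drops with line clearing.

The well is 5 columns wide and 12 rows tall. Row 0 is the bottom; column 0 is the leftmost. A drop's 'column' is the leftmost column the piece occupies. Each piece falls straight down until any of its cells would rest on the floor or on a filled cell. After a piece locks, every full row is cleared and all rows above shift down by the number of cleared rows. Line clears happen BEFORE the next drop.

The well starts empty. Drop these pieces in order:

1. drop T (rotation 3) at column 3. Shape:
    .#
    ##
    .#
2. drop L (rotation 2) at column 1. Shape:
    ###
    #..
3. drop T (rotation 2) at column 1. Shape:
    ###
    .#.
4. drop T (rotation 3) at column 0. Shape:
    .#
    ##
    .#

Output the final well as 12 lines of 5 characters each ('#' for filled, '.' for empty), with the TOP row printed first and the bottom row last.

Drop 1: T rot3 at col 3 lands with bottom-row=0; cleared 0 line(s) (total 0); column heights now [0 0 0 2 3], max=3
Drop 2: L rot2 at col 1 lands with bottom-row=1; cleared 0 line(s) (total 0); column heights now [0 3 3 3 3], max=3
Drop 3: T rot2 at col 1 lands with bottom-row=3; cleared 0 line(s) (total 0); column heights now [0 5 5 5 3], max=5
Drop 4: T rot3 at col 0 lands with bottom-row=5; cleared 0 line(s) (total 0); column heights now [7 8 5 5 3], max=8

Answer: .....
.....
.....
.....
.#...
##...
.#...
.###.
..#..
.####
.#.##
....#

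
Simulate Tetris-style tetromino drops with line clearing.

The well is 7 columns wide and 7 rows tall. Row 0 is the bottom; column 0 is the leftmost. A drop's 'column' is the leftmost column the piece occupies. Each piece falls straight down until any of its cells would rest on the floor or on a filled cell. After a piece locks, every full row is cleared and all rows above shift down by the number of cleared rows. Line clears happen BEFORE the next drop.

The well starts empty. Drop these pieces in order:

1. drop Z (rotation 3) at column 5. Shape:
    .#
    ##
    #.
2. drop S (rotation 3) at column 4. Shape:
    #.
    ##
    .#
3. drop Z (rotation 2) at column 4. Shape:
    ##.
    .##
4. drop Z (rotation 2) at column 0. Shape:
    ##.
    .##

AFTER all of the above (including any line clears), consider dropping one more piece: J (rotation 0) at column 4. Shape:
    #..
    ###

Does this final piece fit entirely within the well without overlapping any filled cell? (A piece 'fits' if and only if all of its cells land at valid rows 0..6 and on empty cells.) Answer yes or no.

Drop 1: Z rot3 at col 5 lands with bottom-row=0; cleared 0 line(s) (total 0); column heights now [0 0 0 0 0 2 3], max=3
Drop 2: S rot3 at col 4 lands with bottom-row=2; cleared 0 line(s) (total 0); column heights now [0 0 0 0 5 4 3], max=5
Drop 3: Z rot2 at col 4 lands with bottom-row=4; cleared 0 line(s) (total 0); column heights now [0 0 0 0 6 6 5], max=6
Drop 4: Z rot2 at col 0 lands with bottom-row=0; cleared 0 line(s) (total 0); column heights now [2 2 1 0 6 6 5], max=6
Test piece J rot0 at col 4 (width 3): heights before test = [2 2 1 0 6 6 5]; fits = False

Answer: no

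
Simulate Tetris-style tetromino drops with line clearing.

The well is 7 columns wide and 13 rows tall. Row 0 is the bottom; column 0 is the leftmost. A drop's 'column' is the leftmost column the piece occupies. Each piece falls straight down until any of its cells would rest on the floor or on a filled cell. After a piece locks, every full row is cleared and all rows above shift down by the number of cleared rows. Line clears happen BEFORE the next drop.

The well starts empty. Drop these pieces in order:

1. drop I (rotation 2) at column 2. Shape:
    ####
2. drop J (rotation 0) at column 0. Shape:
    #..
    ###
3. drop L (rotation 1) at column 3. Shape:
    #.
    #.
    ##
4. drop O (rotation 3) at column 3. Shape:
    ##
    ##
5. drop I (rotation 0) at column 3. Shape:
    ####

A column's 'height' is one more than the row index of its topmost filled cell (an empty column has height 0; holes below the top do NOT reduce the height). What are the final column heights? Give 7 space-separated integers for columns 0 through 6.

Drop 1: I rot2 at col 2 lands with bottom-row=0; cleared 0 line(s) (total 0); column heights now [0 0 1 1 1 1 0], max=1
Drop 2: J rot0 at col 0 lands with bottom-row=1; cleared 0 line(s) (total 0); column heights now [3 2 2 1 1 1 0], max=3
Drop 3: L rot1 at col 3 lands with bottom-row=1; cleared 0 line(s) (total 0); column heights now [3 2 2 4 2 1 0], max=4
Drop 4: O rot3 at col 3 lands with bottom-row=4; cleared 0 line(s) (total 0); column heights now [3 2 2 6 6 1 0], max=6
Drop 5: I rot0 at col 3 lands with bottom-row=6; cleared 0 line(s) (total 0); column heights now [3 2 2 7 7 7 7], max=7

Answer: 3 2 2 7 7 7 7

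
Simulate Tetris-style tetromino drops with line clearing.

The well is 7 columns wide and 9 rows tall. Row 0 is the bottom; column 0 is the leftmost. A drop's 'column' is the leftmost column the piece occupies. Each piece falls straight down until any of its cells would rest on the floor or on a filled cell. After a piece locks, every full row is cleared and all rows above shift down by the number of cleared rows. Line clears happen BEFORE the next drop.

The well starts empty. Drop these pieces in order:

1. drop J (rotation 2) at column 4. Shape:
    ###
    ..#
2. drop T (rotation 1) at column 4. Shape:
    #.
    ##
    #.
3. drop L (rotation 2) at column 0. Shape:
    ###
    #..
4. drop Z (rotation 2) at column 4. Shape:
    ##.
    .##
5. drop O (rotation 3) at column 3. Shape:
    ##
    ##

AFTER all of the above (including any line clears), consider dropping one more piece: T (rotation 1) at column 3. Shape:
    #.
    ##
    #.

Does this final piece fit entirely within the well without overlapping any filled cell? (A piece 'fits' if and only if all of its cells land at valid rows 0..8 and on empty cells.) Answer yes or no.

Answer: no

Derivation:
Drop 1: J rot2 at col 4 lands with bottom-row=0; cleared 0 line(s) (total 0); column heights now [0 0 0 0 2 2 2], max=2
Drop 2: T rot1 at col 4 lands with bottom-row=2; cleared 0 line(s) (total 0); column heights now [0 0 0 0 5 4 2], max=5
Drop 3: L rot2 at col 0 lands with bottom-row=0; cleared 0 line(s) (total 0); column heights now [2 2 2 0 5 4 2], max=5
Drop 4: Z rot2 at col 4 lands with bottom-row=4; cleared 0 line(s) (total 0); column heights now [2 2 2 0 6 6 5], max=6
Drop 5: O rot3 at col 3 lands with bottom-row=6; cleared 0 line(s) (total 0); column heights now [2 2 2 8 8 6 5], max=8
Test piece T rot1 at col 3 (width 2): heights before test = [2 2 2 8 8 6 5]; fits = False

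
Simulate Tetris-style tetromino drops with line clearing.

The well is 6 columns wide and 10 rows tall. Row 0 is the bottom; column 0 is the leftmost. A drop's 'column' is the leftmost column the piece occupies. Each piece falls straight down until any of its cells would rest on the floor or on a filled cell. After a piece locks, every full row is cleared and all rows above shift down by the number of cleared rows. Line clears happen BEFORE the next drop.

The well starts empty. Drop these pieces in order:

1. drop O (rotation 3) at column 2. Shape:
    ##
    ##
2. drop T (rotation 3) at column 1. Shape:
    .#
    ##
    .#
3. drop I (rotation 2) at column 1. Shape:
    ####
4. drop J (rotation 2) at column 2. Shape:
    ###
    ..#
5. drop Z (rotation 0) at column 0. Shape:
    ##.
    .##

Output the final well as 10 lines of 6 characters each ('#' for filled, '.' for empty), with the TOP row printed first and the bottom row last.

Drop 1: O rot3 at col 2 lands with bottom-row=0; cleared 0 line(s) (total 0); column heights now [0 0 2 2 0 0], max=2
Drop 2: T rot3 at col 1 lands with bottom-row=2; cleared 0 line(s) (total 0); column heights now [0 4 5 2 0 0], max=5
Drop 3: I rot2 at col 1 lands with bottom-row=5; cleared 0 line(s) (total 0); column heights now [0 6 6 6 6 0], max=6
Drop 4: J rot2 at col 2 lands with bottom-row=6; cleared 0 line(s) (total 0); column heights now [0 6 8 8 8 0], max=8
Drop 5: Z rot0 at col 0 lands with bottom-row=8; cleared 0 line(s) (total 0); column heights now [10 10 9 8 8 0], max=10

Answer: ##....
.##...
..###.
....#.
.####.
..#...
.##...
..#...
..##..
..##..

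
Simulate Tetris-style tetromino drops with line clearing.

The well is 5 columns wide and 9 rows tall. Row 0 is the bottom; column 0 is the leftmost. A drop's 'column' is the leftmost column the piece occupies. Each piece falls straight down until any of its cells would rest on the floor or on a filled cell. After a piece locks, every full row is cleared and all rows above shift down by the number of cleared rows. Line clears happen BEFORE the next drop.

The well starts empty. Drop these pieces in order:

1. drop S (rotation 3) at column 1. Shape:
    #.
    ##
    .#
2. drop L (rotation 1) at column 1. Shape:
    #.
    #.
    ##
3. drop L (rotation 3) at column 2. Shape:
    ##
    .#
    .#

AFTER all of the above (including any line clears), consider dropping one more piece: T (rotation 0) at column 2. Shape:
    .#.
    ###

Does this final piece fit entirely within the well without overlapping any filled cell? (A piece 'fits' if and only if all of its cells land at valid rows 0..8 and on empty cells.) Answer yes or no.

Drop 1: S rot3 at col 1 lands with bottom-row=0; cleared 0 line(s) (total 0); column heights now [0 3 2 0 0], max=3
Drop 2: L rot1 at col 1 lands with bottom-row=3; cleared 0 line(s) (total 0); column heights now [0 6 4 0 0], max=6
Drop 3: L rot3 at col 2 lands with bottom-row=2; cleared 0 line(s) (total 0); column heights now [0 6 5 5 0], max=6
Test piece T rot0 at col 2 (width 3): heights before test = [0 6 5 5 0]; fits = True

Answer: yes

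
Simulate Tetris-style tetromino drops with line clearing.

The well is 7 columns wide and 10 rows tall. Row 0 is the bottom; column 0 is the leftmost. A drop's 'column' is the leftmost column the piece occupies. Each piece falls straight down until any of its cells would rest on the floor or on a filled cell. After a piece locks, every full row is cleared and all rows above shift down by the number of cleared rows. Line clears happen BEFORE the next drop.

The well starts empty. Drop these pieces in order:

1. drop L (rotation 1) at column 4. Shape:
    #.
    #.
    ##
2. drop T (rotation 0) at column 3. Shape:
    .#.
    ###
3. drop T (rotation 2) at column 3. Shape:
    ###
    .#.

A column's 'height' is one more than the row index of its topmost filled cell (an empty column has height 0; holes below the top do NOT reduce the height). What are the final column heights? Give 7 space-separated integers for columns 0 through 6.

Drop 1: L rot1 at col 4 lands with bottom-row=0; cleared 0 line(s) (total 0); column heights now [0 0 0 0 3 1 0], max=3
Drop 2: T rot0 at col 3 lands with bottom-row=3; cleared 0 line(s) (total 0); column heights now [0 0 0 4 5 4 0], max=5
Drop 3: T rot2 at col 3 lands with bottom-row=5; cleared 0 line(s) (total 0); column heights now [0 0 0 7 7 7 0], max=7

Answer: 0 0 0 7 7 7 0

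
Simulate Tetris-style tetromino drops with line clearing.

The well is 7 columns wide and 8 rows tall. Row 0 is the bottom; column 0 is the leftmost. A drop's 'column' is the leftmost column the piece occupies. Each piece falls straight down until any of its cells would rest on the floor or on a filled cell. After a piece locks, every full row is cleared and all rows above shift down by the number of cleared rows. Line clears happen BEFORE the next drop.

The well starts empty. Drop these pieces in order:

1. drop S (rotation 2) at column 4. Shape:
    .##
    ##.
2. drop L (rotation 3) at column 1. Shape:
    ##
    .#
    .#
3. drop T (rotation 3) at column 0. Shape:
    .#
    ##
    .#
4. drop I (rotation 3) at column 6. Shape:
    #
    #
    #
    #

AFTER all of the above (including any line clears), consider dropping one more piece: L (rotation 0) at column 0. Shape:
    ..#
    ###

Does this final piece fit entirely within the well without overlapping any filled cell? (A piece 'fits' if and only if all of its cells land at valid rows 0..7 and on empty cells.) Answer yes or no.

Drop 1: S rot2 at col 4 lands with bottom-row=0; cleared 0 line(s) (total 0); column heights now [0 0 0 0 1 2 2], max=2
Drop 2: L rot3 at col 1 lands with bottom-row=0; cleared 0 line(s) (total 0); column heights now [0 3 3 0 1 2 2], max=3
Drop 3: T rot3 at col 0 lands with bottom-row=3; cleared 0 line(s) (total 0); column heights now [5 6 3 0 1 2 2], max=6
Drop 4: I rot3 at col 6 lands with bottom-row=2; cleared 0 line(s) (total 0); column heights now [5 6 3 0 1 2 6], max=6
Test piece L rot0 at col 0 (width 3): heights before test = [5 6 3 0 1 2 6]; fits = True

Answer: yes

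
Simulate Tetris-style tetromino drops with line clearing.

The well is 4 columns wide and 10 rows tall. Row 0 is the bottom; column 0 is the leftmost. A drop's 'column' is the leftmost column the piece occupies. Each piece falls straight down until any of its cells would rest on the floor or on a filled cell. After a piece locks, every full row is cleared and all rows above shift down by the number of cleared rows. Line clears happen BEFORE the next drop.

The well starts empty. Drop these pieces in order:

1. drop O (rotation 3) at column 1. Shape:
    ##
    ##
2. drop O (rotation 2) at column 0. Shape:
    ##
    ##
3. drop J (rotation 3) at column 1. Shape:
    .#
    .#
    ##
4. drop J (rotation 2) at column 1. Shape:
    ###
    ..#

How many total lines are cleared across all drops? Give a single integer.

Drop 1: O rot3 at col 1 lands with bottom-row=0; cleared 0 line(s) (total 0); column heights now [0 2 2 0], max=2
Drop 2: O rot2 at col 0 lands with bottom-row=2; cleared 0 line(s) (total 0); column heights now [4 4 2 0], max=4
Drop 3: J rot3 at col 1 lands with bottom-row=4; cleared 0 line(s) (total 0); column heights now [4 5 7 0], max=7
Drop 4: J rot2 at col 1 lands with bottom-row=6; cleared 0 line(s) (total 0); column heights now [4 8 8 8], max=8

Answer: 0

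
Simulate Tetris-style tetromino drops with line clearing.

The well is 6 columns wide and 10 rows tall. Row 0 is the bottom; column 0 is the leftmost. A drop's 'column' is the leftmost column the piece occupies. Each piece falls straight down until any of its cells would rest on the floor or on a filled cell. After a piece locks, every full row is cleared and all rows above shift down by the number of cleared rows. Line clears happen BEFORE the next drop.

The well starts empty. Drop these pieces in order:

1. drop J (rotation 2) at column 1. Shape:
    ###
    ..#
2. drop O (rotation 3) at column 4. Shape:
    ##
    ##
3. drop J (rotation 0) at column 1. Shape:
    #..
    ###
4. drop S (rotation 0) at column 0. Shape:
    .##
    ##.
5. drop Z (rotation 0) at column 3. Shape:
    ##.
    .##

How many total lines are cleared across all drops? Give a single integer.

Answer: 0

Derivation:
Drop 1: J rot2 at col 1 lands with bottom-row=0; cleared 0 line(s) (total 0); column heights now [0 2 2 2 0 0], max=2
Drop 2: O rot3 at col 4 lands with bottom-row=0; cleared 0 line(s) (total 0); column heights now [0 2 2 2 2 2], max=2
Drop 3: J rot0 at col 1 lands with bottom-row=2; cleared 0 line(s) (total 0); column heights now [0 4 3 3 2 2], max=4
Drop 4: S rot0 at col 0 lands with bottom-row=4; cleared 0 line(s) (total 0); column heights now [5 6 6 3 2 2], max=6
Drop 5: Z rot0 at col 3 lands with bottom-row=2; cleared 0 line(s) (total 0); column heights now [5 6 6 4 4 3], max=6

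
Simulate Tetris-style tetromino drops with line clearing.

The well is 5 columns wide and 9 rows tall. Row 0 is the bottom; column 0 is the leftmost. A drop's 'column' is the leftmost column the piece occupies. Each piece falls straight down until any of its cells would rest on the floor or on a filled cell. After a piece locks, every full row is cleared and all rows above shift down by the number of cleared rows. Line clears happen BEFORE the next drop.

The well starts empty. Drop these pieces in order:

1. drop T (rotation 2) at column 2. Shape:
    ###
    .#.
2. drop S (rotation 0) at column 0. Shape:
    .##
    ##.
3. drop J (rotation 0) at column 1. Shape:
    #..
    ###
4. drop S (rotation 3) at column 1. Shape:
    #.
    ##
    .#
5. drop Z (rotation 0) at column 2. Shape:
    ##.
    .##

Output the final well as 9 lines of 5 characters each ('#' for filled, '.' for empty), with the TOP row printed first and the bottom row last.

Answer: .....
.....
.....
.###.
.####
.##..
.###.
.##..
...#.

Derivation:
Drop 1: T rot2 at col 2 lands with bottom-row=0; cleared 0 line(s) (total 0); column heights now [0 0 2 2 2], max=2
Drop 2: S rot0 at col 0 lands with bottom-row=1; cleared 1 line(s) (total 1); column heights now [0 2 2 1 0], max=2
Drop 3: J rot0 at col 1 lands with bottom-row=2; cleared 0 line(s) (total 1); column heights now [0 4 3 3 0], max=4
Drop 4: S rot3 at col 1 lands with bottom-row=3; cleared 0 line(s) (total 1); column heights now [0 6 5 3 0], max=6
Drop 5: Z rot0 at col 2 lands with bottom-row=4; cleared 0 line(s) (total 1); column heights now [0 6 6 6 5], max=6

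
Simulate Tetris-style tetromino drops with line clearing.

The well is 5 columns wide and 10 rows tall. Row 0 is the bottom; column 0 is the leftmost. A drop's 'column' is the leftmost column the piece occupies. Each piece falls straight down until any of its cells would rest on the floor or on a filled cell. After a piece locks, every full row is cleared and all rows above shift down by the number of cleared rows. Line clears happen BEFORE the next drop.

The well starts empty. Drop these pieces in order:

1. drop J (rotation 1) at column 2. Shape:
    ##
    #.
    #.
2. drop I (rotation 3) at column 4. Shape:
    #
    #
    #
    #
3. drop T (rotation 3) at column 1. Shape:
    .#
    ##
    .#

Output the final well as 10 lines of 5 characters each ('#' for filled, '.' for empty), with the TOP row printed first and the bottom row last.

Drop 1: J rot1 at col 2 lands with bottom-row=0; cleared 0 line(s) (total 0); column heights now [0 0 3 3 0], max=3
Drop 2: I rot3 at col 4 lands with bottom-row=0; cleared 0 line(s) (total 0); column heights now [0 0 3 3 4], max=4
Drop 3: T rot3 at col 1 lands with bottom-row=3; cleared 0 line(s) (total 0); column heights now [0 5 6 3 4], max=6

Answer: .....
.....
.....
.....
..#..
.##..
..#.#
..###
..#.#
..#.#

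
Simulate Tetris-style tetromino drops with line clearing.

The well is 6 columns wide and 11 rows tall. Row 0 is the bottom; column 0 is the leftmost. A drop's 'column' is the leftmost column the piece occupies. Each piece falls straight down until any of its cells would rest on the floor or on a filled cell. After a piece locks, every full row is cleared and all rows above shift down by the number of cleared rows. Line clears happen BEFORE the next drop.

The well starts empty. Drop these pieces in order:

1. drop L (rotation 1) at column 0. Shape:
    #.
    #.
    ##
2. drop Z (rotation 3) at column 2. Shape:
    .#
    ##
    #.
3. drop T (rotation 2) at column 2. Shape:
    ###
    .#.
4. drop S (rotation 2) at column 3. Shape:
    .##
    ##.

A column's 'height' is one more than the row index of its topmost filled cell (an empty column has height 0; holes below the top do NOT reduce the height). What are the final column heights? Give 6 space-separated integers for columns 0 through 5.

Answer: 3 1 5 6 7 7

Derivation:
Drop 1: L rot1 at col 0 lands with bottom-row=0; cleared 0 line(s) (total 0); column heights now [3 1 0 0 0 0], max=3
Drop 2: Z rot3 at col 2 lands with bottom-row=0; cleared 0 line(s) (total 0); column heights now [3 1 2 3 0 0], max=3
Drop 3: T rot2 at col 2 lands with bottom-row=3; cleared 0 line(s) (total 0); column heights now [3 1 5 5 5 0], max=5
Drop 4: S rot2 at col 3 lands with bottom-row=5; cleared 0 line(s) (total 0); column heights now [3 1 5 6 7 7], max=7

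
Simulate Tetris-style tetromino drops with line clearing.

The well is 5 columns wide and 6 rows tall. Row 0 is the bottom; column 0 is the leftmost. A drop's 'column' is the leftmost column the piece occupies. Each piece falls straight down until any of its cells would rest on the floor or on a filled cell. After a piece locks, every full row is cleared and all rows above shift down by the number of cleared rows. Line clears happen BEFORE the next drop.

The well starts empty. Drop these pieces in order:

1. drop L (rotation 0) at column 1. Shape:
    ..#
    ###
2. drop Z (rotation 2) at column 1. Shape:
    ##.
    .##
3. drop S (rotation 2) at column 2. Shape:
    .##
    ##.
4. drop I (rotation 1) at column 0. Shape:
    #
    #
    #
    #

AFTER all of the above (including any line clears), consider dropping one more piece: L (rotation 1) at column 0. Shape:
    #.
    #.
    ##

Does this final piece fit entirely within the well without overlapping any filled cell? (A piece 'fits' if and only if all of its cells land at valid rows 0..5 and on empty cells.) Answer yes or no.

Answer: no

Derivation:
Drop 1: L rot0 at col 1 lands with bottom-row=0; cleared 0 line(s) (total 0); column heights now [0 1 1 2 0], max=2
Drop 2: Z rot2 at col 1 lands with bottom-row=2; cleared 0 line(s) (total 0); column heights now [0 4 4 3 0], max=4
Drop 3: S rot2 at col 2 lands with bottom-row=4; cleared 0 line(s) (total 0); column heights now [0 4 5 6 6], max=6
Drop 4: I rot1 at col 0 lands with bottom-row=0; cleared 0 line(s) (total 0); column heights now [4 4 5 6 6], max=6
Test piece L rot1 at col 0 (width 2): heights before test = [4 4 5 6 6]; fits = False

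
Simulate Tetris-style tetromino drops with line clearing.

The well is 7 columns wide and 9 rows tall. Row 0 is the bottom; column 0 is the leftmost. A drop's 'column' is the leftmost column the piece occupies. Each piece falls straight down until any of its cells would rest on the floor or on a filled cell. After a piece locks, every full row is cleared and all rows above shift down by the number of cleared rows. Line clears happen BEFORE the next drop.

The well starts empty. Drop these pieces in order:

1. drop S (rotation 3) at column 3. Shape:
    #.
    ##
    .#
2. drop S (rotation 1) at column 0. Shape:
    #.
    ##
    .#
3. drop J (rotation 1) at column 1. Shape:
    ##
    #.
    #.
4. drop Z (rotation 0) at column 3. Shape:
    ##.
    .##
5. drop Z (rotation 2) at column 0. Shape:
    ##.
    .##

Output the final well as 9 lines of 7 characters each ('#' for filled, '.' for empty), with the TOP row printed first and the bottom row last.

Drop 1: S rot3 at col 3 lands with bottom-row=0; cleared 0 line(s) (total 0); column heights now [0 0 0 3 2 0 0], max=3
Drop 2: S rot1 at col 0 lands with bottom-row=0; cleared 0 line(s) (total 0); column heights now [3 2 0 3 2 0 0], max=3
Drop 3: J rot1 at col 1 lands with bottom-row=2; cleared 0 line(s) (total 0); column heights now [3 5 5 3 2 0 0], max=5
Drop 4: Z rot0 at col 3 lands with bottom-row=2; cleared 0 line(s) (total 0); column heights now [3 5 5 4 4 3 0], max=5
Drop 5: Z rot2 at col 0 lands with bottom-row=5; cleared 0 line(s) (total 0); column heights now [7 7 6 4 4 3 0], max=7

Answer: .......
.......
##.....
.##....
.##....
.#.##..
##.###.
##.##..
.#..#..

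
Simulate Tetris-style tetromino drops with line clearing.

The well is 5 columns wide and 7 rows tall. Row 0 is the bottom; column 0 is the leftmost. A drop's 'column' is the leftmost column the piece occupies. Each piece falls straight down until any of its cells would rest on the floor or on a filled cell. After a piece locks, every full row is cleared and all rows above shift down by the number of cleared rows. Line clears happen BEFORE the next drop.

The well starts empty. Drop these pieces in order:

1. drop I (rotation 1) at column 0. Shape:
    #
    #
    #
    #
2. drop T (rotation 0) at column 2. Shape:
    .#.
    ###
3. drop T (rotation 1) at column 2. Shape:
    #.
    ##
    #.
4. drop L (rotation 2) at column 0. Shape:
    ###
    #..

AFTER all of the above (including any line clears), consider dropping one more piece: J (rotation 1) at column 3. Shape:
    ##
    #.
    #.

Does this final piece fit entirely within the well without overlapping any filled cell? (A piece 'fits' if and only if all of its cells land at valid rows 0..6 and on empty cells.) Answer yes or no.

Drop 1: I rot1 at col 0 lands with bottom-row=0; cleared 0 line(s) (total 0); column heights now [4 0 0 0 0], max=4
Drop 2: T rot0 at col 2 lands with bottom-row=0; cleared 0 line(s) (total 0); column heights now [4 0 1 2 1], max=4
Drop 3: T rot1 at col 2 lands with bottom-row=1; cleared 0 line(s) (total 0); column heights now [4 0 4 3 1], max=4
Drop 4: L rot2 at col 0 lands with bottom-row=4; cleared 0 line(s) (total 0); column heights now [6 6 6 3 1], max=6
Test piece J rot1 at col 3 (width 2): heights before test = [6 6 6 3 1]; fits = True

Answer: yes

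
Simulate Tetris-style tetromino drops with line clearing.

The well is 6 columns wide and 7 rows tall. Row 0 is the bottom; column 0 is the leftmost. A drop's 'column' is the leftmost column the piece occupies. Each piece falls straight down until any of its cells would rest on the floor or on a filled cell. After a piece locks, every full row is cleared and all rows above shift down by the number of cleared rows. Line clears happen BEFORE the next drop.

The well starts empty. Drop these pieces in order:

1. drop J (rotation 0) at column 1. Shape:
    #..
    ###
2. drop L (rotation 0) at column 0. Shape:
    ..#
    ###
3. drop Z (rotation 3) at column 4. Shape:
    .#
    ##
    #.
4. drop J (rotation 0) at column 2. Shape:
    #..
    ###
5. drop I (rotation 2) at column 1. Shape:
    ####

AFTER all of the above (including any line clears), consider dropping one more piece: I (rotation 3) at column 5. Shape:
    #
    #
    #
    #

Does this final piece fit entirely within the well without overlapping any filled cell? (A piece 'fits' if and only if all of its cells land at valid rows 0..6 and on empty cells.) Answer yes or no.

Answer: yes

Derivation:
Drop 1: J rot0 at col 1 lands with bottom-row=0; cleared 0 line(s) (total 0); column heights now [0 2 1 1 0 0], max=2
Drop 2: L rot0 at col 0 lands with bottom-row=2; cleared 0 line(s) (total 0); column heights now [3 3 4 1 0 0], max=4
Drop 3: Z rot3 at col 4 lands with bottom-row=0; cleared 0 line(s) (total 0); column heights now [3 3 4 1 2 3], max=4
Drop 4: J rot0 at col 2 lands with bottom-row=4; cleared 0 line(s) (total 0); column heights now [3 3 6 5 5 3], max=6
Drop 5: I rot2 at col 1 lands with bottom-row=6; cleared 0 line(s) (total 0); column heights now [3 7 7 7 7 3], max=7
Test piece I rot3 at col 5 (width 1): heights before test = [3 7 7 7 7 3]; fits = True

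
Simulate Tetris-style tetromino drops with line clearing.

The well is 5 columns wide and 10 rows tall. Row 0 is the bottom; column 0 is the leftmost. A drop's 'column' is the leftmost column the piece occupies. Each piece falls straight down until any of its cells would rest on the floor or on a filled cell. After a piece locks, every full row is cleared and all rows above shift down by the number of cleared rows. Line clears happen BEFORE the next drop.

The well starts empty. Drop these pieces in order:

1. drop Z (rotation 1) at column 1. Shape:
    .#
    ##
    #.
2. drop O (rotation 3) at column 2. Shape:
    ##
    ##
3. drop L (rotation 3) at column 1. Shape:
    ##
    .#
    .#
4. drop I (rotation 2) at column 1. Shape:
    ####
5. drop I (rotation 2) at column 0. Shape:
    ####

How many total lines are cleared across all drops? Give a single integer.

Answer: 0

Derivation:
Drop 1: Z rot1 at col 1 lands with bottom-row=0; cleared 0 line(s) (total 0); column heights now [0 2 3 0 0], max=3
Drop 2: O rot3 at col 2 lands with bottom-row=3; cleared 0 line(s) (total 0); column heights now [0 2 5 5 0], max=5
Drop 3: L rot3 at col 1 lands with bottom-row=5; cleared 0 line(s) (total 0); column heights now [0 8 8 5 0], max=8
Drop 4: I rot2 at col 1 lands with bottom-row=8; cleared 0 line(s) (total 0); column heights now [0 9 9 9 9], max=9
Drop 5: I rot2 at col 0 lands with bottom-row=9; cleared 0 line(s) (total 0); column heights now [10 10 10 10 9], max=10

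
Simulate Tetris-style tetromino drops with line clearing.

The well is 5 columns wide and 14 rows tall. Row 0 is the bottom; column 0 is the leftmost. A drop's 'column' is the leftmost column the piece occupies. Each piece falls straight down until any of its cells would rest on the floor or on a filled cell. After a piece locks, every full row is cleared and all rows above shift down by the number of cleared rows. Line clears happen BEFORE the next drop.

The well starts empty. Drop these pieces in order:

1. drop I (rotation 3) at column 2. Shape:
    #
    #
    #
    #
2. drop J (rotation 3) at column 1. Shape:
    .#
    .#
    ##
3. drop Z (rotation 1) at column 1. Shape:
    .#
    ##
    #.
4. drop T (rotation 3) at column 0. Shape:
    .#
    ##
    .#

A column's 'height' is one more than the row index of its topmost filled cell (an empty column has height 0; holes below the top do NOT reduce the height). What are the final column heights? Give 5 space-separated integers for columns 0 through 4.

Answer: 10 11 9 0 0

Derivation:
Drop 1: I rot3 at col 2 lands with bottom-row=0; cleared 0 line(s) (total 0); column heights now [0 0 4 0 0], max=4
Drop 2: J rot3 at col 1 lands with bottom-row=4; cleared 0 line(s) (total 0); column heights now [0 5 7 0 0], max=7
Drop 3: Z rot1 at col 1 lands with bottom-row=6; cleared 0 line(s) (total 0); column heights now [0 8 9 0 0], max=9
Drop 4: T rot3 at col 0 lands with bottom-row=8; cleared 0 line(s) (total 0); column heights now [10 11 9 0 0], max=11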